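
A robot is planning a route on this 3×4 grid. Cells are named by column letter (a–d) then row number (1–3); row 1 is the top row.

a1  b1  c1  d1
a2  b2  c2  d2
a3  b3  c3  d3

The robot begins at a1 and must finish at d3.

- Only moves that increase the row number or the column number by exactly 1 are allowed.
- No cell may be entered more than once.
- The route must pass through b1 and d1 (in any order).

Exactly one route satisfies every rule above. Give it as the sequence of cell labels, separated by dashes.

a1 - b1 - c1 - d1 - d2 - d3

Moves only go right or down, so the column and row indices never decrease.
Route from a1: 3× right (reaching d1), 2× down (reaching d3) — 5 moves in all.
Check: all required cells visited.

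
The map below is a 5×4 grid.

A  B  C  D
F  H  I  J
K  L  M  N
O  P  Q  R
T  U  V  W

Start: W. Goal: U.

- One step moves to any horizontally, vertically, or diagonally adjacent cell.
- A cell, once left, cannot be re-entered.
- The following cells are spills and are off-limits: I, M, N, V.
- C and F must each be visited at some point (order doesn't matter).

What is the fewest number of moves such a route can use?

Any route passes through C and F in some order between W and U. Summing Chebyshev distances along each leg and taking the cheapest ordering (W → C → F → U) gives a lower bound of 4 + 2 + 3 = 9 moves.
A route of 9 moves achieves this: W → Q → L → F → B → C → H → K → O → U.
Since 9 matches the lower bound, it is optimal.

9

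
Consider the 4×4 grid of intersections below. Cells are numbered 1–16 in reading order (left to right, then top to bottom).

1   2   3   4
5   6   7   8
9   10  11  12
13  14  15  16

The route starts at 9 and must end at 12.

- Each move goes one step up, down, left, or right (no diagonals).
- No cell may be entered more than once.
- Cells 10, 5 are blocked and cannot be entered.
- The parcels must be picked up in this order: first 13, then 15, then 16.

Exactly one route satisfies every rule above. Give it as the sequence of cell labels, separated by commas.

9, 13, 14, 15, 16, 12

The waypoints must appear in the order 13, 15, 16, with no cell reused.
Route from 9: down 1 to 13, right 3 to 16, up 1 to 12 — 5 moves in all.
Check: order respected (13 at step 1, 15 at step 3, 16 at step 4).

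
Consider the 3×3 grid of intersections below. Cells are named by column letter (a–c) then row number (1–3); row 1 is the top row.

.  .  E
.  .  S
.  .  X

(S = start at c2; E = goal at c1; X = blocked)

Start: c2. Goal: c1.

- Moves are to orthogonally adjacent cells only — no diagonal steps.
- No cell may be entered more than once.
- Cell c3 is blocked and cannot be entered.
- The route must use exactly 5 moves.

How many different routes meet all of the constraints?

Need simple routes of exactly 5 moves from c2 to c1 (Manhattan distance 1, so 2 moves are spent on a detour and 2 undoing it).
Enumerating: c2 b2 a2 a1 b1 c1.
That gives 1 route.

1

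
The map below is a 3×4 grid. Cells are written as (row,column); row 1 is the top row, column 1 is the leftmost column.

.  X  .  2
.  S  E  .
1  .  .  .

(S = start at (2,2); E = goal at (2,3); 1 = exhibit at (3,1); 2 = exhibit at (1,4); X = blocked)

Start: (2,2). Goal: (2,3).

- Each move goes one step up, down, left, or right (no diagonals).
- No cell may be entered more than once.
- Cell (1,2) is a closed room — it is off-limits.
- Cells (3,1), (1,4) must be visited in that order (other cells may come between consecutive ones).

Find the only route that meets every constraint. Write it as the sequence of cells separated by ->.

(2,2) -> (2,1) -> (3,1) -> (3,2) -> (3,3) -> (3,4) -> (2,4) -> (1,4) -> (1,3) -> (2,3)

The waypoints must appear in the order (3,1), (1,4), with no cell reused.
Route from (2,2): left 1 to (2,1), down 1 to (3,1), right 3 to (3,4), up 2 to (1,4), left 1 to (1,3), down 1 to (2,3) — 9 moves in all.
Check: order respected (1 at step 2, 2 at step 7).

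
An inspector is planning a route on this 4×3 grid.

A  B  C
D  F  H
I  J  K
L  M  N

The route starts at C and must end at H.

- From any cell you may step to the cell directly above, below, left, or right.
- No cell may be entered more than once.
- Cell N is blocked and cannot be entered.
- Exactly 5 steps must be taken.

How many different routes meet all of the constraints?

Need simple routes of exactly 5 moves from C to H (Manhattan distance 1, so 2 moves are spent on a detour and 2 undoing it).
Enumerating: C B F J K H | C B A D F H.
That gives 2 routes.

2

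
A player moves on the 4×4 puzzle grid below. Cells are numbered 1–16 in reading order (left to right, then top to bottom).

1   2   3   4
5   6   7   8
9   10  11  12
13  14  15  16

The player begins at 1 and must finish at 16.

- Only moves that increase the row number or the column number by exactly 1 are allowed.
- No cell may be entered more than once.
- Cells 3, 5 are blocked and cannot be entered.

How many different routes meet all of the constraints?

A right/down-only route from 1 to 16 makes exactly 3 down-moves and 3 right-moves in some order.
With no other constraints that would be C(6,3) = 20 routes.
Subtract routes through each blocked cell (inclusion–exclusion for overlaps): − through 3: 4 − through 5: 10 → 6.
That gives 6 routes.

6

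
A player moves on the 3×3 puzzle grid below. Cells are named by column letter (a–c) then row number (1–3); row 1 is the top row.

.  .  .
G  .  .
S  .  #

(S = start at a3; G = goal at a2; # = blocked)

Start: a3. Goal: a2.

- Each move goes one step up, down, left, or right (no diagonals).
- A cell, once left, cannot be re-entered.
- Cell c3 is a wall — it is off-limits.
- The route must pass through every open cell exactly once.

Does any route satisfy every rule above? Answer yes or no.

One route that works: a3 → b3 → b2 → c2 → c1 → b1 → a1 → a2.

yes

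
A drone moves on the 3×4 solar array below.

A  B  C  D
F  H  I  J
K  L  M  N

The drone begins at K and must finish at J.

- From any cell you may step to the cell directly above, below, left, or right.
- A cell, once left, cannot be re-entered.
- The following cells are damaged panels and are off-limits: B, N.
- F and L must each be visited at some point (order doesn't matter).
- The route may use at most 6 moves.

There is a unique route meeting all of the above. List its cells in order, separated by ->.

K -> F -> H -> L -> M -> I -> J

Any route must reach F and L and still end at J within 6 moves, so the order of the required stops is forced.
Route from K: up 1 to F, right 1 to H, down 1 to L, right 1 to M, up 1 to I, right 1 to J — 6 moves in all.
Check: all required cells visited; 6 ≤ 6 moves.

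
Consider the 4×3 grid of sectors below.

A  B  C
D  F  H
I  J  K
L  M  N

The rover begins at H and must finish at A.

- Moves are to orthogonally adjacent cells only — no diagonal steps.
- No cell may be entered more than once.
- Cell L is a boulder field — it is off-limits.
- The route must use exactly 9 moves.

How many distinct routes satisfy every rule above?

1

Need simple routes of exactly 9 moves from H to A (Manhattan distance 3, so 3 moves are spent on a detour and 3 undoing it).
Enumerating: H K N M J I D F B A.
That gives 1 route.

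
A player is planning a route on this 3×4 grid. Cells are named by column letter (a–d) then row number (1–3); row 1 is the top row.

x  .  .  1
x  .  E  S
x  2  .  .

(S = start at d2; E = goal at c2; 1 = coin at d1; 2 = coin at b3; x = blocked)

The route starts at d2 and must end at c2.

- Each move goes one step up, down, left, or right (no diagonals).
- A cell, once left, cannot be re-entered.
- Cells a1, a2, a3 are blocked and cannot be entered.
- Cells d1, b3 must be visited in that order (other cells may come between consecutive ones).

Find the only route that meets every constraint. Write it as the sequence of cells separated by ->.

The waypoints must appear in the order d1, b3, with no cell reused.
Route from d2: up to d1, 2× left (reaching b1), 2× down (reaching b3), right to c3, up to c2 — 7 moves in all.
Check: order respected (1 at step 1, 2 at step 5).

d2 -> d1 -> c1 -> b1 -> b2 -> b3 -> c3 -> c2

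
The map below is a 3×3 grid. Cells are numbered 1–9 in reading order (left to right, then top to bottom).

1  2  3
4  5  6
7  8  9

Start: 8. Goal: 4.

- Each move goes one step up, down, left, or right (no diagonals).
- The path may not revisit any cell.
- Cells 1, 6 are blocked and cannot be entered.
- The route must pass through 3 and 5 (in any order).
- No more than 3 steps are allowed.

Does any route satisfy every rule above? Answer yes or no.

3 must be visited but has only one open neighbour (2), and it is neither the start nor the goal — the route would have to enter and leave through 2, re-entering it.

no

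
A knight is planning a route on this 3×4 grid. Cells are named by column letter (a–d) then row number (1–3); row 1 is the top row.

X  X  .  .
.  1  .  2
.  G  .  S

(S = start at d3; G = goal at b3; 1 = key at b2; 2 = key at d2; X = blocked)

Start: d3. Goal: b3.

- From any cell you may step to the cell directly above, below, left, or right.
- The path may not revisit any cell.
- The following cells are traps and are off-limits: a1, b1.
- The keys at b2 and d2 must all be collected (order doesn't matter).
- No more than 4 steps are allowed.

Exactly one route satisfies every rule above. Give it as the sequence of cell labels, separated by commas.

The budget equals the shortest possible length, so every move has to be on a shortest route through the required cells.
Route from d3: up 1 to d2, left 2 to b2, down 1 to b3 — 4 moves in all.
Check: all required cells visited; 4 ≤ 4 moves.

d3, d2, c2, b2, b3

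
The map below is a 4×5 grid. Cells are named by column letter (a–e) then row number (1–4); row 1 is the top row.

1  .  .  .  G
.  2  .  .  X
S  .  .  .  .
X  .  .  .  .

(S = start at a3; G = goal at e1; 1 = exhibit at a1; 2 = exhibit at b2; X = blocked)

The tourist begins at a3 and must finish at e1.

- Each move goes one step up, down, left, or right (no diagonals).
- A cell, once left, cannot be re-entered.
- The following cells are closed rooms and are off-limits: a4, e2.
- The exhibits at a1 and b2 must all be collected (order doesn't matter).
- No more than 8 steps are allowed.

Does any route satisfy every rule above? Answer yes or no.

yes

One route that works: a3 → a2 → a1 → b1 → b2 → c2 → c1 → d1 → e1.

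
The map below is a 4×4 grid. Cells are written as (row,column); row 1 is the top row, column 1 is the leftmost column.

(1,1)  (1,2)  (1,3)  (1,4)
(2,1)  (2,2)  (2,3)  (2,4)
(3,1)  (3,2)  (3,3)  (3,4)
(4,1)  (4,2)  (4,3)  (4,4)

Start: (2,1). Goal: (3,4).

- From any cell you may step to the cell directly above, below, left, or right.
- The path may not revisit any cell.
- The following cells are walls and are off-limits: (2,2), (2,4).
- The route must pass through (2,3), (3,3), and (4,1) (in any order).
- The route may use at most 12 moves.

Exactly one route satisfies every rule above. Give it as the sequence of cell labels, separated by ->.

The 12-move cap with required stops at (2,3), (3,3), (4,1) leaves no slack for detours.
Route from (2,1): up 1 to (1,1), right 2 to (1,3), down 2 to (3,3), left 2 to (3,1), down 1 to (4,1), right 3 to (4,4), up 1 to (3,4) — 12 moves in all.
Check: all required cells visited; 12 ≤ 12 moves.

(2,1) -> (1,1) -> (1,2) -> (1,3) -> (2,3) -> (3,3) -> (3,2) -> (3,1) -> (4,1) -> (4,2) -> (4,3) -> (4,4) -> (3,4)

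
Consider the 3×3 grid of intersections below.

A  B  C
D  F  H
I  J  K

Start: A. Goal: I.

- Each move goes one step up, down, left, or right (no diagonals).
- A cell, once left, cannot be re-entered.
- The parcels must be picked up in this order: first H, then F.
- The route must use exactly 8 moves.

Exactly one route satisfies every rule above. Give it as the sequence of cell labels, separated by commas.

The waypoints must appear in the order H, F, with no cell reused.
Route from A: right 2 to C, down 2 to K, left 1 to J, up 1 to F, left 1 to D, down 1 to I — 8 moves in all.
Check: order respected (H at step 3, F at step 6); 8 moves as required.

A, B, C, H, K, J, F, D, I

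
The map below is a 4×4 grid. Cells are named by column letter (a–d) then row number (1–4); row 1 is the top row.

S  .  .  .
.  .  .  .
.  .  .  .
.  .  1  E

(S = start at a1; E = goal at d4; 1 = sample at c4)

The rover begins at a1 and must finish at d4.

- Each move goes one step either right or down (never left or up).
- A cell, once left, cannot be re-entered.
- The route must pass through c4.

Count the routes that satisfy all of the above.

A right/down-only route from a1 to d4 makes exactly 3 down-moves and 3 right-moves in some order.
With no other constraints that would be C(6,3) = 20 routes.
Split at c4 and multiply the segment counts: a1→c4: 10; c4→d4: 1; product = 10.
That gives 10 routes.

10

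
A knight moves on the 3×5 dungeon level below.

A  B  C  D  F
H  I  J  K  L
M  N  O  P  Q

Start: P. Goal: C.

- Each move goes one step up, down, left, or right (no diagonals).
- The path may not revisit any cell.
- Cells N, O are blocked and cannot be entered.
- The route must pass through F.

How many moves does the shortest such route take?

5

Any route passes through F somewhere between P and C. Summing Manhattan distances along the two legs (P → F → C) gives a lower bound of 3 + 2 = 5 moves.
A route of 5 moves achieves this: P → K → L → F → D → C.
Since 5 matches the lower bound, it is optimal.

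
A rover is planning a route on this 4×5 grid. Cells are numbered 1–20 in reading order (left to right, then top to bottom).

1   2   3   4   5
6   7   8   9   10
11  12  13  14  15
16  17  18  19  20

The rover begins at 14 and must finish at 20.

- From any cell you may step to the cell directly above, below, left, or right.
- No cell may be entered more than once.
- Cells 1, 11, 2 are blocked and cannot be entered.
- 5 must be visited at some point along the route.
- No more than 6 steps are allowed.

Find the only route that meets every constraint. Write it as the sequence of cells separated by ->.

14 -> 9 -> 4 -> 5 -> 10 -> 15 -> 20

The 6-move cap with required stops at 5 leaves no slack for detours.
Route from 14: 2× up (reaching 4), right to 5, 3× down (reaching 20) — 6 moves in all.
Check: all required cells visited; 6 ≤ 6 moves.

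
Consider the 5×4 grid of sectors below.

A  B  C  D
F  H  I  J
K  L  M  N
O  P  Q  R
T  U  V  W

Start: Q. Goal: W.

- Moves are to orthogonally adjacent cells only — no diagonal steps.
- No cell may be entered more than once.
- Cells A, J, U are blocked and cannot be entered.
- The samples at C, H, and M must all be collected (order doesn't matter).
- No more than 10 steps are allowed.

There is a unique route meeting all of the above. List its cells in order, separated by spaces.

Any route must reach C, H, and M and still end at W within 10 moves, so the order of the required stops is forced.
Route from Q: left 1 to P, up 3 to B, right 1 to C, down 2 to M, right 1 to N, down 2 to W — 10 moves in all.
Check: all required cells visited; 10 ≤ 10 moves.

Q P L H B C I M N R W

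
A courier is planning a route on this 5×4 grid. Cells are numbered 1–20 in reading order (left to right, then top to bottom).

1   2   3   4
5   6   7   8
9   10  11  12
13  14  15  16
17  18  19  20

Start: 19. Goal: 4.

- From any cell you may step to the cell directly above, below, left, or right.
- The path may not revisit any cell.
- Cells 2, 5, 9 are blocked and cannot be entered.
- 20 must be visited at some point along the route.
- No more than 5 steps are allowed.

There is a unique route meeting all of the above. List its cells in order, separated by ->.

The 5-move cap with required stops at 20 leaves no slack for detours.
Route from 19: right 1 to 20, up 4 to 4 — 5 moves in all.
Check: all required cells visited; 5 ≤ 5 moves.

19 -> 20 -> 16 -> 12 -> 8 -> 4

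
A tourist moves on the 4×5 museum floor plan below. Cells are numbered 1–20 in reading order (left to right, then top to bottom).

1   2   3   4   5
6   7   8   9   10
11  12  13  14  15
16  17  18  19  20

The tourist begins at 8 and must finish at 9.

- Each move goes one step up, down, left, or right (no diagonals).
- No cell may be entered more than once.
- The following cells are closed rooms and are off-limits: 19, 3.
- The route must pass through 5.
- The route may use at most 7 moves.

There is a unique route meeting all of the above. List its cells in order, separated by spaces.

8 13 14 15 10 5 4 9

Any route must reach 5 and still end at 9 within 7 moves, so the order of the required stops is forced.
Route from 8: down 1 to 13, right 2 to 15, up 2 to 5, left 1 to 4, down 1 to 9 — 7 moves in all.
Check: all required cells visited; 7 ≤ 7 moves.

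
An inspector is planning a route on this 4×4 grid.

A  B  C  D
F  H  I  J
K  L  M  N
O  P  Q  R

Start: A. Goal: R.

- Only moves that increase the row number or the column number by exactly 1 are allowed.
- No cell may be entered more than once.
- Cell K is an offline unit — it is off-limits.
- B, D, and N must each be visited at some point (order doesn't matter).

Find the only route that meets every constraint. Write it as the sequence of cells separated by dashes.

Moves only go right or down, so the column and row indices never decrease.
Route from A: 3× right (reaching D), 3× down (reaching R) — 6 moves in all.
Check: all required cells visited.

A - B - C - D - J - N - R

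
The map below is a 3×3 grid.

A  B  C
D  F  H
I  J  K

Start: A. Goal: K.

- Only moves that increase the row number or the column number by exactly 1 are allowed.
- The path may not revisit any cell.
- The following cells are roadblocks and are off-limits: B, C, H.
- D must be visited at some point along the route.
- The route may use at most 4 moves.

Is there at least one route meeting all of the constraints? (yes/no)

yes

One route that works: A → D → I → J → K.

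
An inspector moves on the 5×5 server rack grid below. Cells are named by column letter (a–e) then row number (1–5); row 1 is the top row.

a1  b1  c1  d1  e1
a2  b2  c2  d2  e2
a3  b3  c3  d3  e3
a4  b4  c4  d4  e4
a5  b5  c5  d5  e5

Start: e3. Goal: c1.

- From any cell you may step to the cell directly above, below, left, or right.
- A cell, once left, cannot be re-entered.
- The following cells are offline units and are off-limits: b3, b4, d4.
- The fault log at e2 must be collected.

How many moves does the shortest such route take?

4

Any route passes through e2 somewhere between e3 and c1. Summing Manhattan distances along the two legs (e3 → e2 → c1) gives a lower bound of 1 + 3 = 4 moves.
A route of 4 moves achieves this: e3 → e2 → e1 → d1 → c1.
Since 4 matches the lower bound, it is optimal.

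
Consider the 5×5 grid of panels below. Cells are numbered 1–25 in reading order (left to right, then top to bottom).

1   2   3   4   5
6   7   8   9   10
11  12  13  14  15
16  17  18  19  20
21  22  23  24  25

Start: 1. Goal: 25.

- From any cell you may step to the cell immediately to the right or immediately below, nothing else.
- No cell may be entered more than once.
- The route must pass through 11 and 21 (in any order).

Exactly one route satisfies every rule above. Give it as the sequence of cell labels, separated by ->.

Moves only go right or down, so the column and row indices never decrease.
Route from 1: 4× down (reaching 21), 4× right (reaching 25) — 8 moves in all.
Check: all required cells visited.

1 -> 6 -> 11 -> 16 -> 21 -> 22 -> 23 -> 24 -> 25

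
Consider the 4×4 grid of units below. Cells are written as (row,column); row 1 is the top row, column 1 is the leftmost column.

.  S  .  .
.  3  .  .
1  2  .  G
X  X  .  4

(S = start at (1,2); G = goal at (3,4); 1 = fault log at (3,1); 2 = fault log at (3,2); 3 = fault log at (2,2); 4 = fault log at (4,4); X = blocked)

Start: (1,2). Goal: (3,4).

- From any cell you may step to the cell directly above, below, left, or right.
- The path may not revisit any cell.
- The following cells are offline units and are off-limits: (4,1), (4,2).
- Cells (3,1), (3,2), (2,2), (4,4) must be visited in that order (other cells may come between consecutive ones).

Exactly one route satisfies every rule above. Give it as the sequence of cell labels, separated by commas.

The waypoints must appear in the order (3,1), (3,2), (2,2), (4,4), with no cell reused.
Route from (1,2): left to (1,1), 2× down (reaching (3,1)), right to (3,2), up to (2,2), right to (2,3), 2× down (reaching (4,3)), right to (4,4), up to (3,4) — 10 moves in all.
Check: order respected (1 at step 3, 2 at step 4, 3 at step 5, 4 at step 9).

(1,2), (1,1), (2,1), (3,1), (3,2), (2,2), (2,3), (3,3), (4,3), (4,4), (3,4)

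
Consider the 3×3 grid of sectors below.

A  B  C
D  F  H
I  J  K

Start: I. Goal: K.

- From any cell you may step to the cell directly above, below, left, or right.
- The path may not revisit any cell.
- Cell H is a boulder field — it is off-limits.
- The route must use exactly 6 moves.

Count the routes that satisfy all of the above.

Need simple routes of exactly 6 moves from I to K (Manhattan distance 2, so 2 moves are spent on a detour and 2 undoing it).
Enumerating: I D A B F J K.
That gives 1 route.

1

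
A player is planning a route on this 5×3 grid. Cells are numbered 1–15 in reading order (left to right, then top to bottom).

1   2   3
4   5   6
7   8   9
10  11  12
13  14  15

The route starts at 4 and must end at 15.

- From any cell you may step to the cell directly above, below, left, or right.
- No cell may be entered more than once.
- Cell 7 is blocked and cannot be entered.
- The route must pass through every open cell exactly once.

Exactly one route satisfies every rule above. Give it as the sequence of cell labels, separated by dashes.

4 - 1 - 2 - 3 - 6 - 5 - 8 - 9 - 12 - 11 - 10 - 13 - 14 - 15

Need to visit all 14 open cells exactly once, starting at 4 and ending at 15.
Cell 3 has only two open neighbours (6 and 2), so the path must pass straight through it: one of those is the cell it's entered from and the other is where it exits.
Route from 4: up to 1, 2× right (reaching 3), down to 6, left to 5, down to 8, right to 9, down to 12, 2× left (reaching 10), down to 13, 2× right (reaching 15) — 13 moves in all.
Check: all 14 open cells covered.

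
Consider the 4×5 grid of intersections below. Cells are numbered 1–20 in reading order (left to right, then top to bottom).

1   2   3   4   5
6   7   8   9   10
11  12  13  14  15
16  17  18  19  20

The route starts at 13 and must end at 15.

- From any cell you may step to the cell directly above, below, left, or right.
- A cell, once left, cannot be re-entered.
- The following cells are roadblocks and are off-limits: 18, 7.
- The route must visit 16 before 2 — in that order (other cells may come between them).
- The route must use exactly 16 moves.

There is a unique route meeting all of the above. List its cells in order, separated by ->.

The waypoints must appear in the order 16, 2, with no cell reused.
Route from 13: left 1 to 12, down 1 to 17, left 1 to 16, up 3 to 1, right 4 to 5, down 1 to 10, left 1 to 9, down 2 to 19, right 1 to 20, up 1 to 15 — 16 moves in all.
Check: order respected (16 at step 3, 2 at step 7); 16 moves as required.

13 -> 12 -> 17 -> 16 -> 11 -> 6 -> 1 -> 2 -> 3 -> 4 -> 5 -> 10 -> 9 -> 14 -> 19 -> 20 -> 15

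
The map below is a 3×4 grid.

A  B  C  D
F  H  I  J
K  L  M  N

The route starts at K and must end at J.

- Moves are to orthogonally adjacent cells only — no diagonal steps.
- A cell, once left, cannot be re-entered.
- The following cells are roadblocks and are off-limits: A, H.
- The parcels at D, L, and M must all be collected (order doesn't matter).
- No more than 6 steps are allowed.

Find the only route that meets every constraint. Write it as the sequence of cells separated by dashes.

K - L - M - I - C - D - J

The budget equals the shortest possible length, so every move has to be on a shortest route through the required cells.
Route from K: right 2 to M, up 2 to C, right 1 to D, down 1 to J — 6 moves in all.
Check: all required cells visited; 6 ≤ 6 moves.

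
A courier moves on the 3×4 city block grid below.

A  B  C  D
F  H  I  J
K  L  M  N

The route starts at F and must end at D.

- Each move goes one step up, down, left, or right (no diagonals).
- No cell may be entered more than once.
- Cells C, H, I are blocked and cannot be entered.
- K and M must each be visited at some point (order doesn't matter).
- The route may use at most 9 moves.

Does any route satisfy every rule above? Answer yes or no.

One route that works: F → K → L → M → N → J → D.

yes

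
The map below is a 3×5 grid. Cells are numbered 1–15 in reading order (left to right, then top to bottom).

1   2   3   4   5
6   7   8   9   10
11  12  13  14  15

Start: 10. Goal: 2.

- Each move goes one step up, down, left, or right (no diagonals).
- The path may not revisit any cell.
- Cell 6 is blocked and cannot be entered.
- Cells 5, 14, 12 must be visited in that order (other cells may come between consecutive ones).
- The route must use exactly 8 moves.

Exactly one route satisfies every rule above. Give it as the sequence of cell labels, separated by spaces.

The waypoints must appear in the order 5, 14, 12, with no cell reused.
Route from 10: up 1 to 5, left 1 to 4, down 2 to 14, left 2 to 12, up 2 to 2 — 8 moves in all.
Check: order respected (5 at step 1, 14 at step 4, 12 at step 6); 8 moves as required.

10 5 4 9 14 13 12 7 2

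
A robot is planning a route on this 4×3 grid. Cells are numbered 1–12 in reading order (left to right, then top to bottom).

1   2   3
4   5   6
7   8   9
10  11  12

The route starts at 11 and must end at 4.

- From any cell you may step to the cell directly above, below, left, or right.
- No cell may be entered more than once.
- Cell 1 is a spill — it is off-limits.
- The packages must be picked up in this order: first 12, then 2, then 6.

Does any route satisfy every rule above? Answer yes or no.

no

Ignoring the required order, 2 revisit-free routes from 11 to 4 pass through all of 12, 2, and 6; the waypoint orders that occur are 12 → 6 → 2 (2) — never 12 → 2 → 6.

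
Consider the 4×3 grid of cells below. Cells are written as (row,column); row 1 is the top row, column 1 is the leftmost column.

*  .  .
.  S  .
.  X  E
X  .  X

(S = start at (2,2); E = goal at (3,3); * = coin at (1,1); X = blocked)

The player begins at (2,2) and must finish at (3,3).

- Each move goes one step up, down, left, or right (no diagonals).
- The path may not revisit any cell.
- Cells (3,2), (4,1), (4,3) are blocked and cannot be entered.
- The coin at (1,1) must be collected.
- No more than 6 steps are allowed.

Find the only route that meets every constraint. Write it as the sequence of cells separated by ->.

The 6-move cap with required stops at (1,1) leaves no slack for detours.
Route from (2,2): left 1 to (2,1), up 1 to (1,1), right 2 to (1,3), down 2 to (3,3) — 6 moves in all.
Check: all required cells visited; 6 ≤ 6 moves.

(2,2) -> (2,1) -> (1,1) -> (1,2) -> (1,3) -> (2,3) -> (3,3)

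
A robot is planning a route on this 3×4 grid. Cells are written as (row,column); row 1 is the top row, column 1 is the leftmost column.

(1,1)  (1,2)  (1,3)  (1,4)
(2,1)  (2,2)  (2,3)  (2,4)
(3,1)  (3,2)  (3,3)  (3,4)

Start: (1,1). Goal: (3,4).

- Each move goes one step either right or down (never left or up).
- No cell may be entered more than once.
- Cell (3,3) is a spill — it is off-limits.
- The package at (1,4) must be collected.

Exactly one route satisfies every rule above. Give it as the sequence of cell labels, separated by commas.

(1,1), (1,2), (1,3), (1,4), (2,4), (3,4)

Moves only go right or down, so the column and row indices never decrease.
Route from (1,1): 3× right (reaching (1,4)), 2× down (reaching (3,4)) — 5 moves in all.
Check: all required cells visited.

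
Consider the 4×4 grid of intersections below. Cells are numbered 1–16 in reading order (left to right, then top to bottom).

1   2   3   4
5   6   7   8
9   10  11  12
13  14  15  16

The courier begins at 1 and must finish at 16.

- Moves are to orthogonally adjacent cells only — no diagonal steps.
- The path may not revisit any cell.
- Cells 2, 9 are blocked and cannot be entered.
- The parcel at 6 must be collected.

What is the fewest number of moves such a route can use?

6

Any route passes through 6 somewhere between 1 and 16. Summing Manhattan distances along the two legs (1 → 6 → 16) gives a lower bound of 2 + 4 = 6 moves.
A route of 6 moves achieves this: 1 → 5 → 6 → 10 → 14 → 15 → 16.
Since 6 matches the lower bound, it is optimal.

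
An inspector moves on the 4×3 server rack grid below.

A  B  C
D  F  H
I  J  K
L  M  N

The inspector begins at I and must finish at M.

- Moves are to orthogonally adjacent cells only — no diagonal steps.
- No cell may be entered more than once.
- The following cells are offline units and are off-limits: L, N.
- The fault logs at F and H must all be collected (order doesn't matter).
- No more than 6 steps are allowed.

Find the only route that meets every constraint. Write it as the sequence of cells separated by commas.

The budget equals the shortest possible length, so every move has to be on a shortest route through the required cells.
Route from I: up 1 to D, right 2 to H, down 1 to K, left 1 to J, down 1 to M — 6 moves in all.
Check: all required cells visited; 6 ≤ 6 moves.

I, D, F, H, K, J, M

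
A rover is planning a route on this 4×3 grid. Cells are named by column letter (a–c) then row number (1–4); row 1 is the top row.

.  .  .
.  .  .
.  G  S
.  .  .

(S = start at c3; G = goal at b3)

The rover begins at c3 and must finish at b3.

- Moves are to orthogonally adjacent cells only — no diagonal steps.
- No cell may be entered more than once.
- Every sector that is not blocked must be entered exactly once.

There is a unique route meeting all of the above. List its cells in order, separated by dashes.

c3 - c4 - b4 - a4 - a3 - a2 - a1 - b1 - c1 - c2 - b2 - b3

Need to visit all 12 open cells exactly once, starting at c3 and ending at b3.
Route from c3: down to c4, 2× left (reaching a4), 3× up (reaching a1), 2× right (reaching c1), down to c2, left to b2, down to b3 — 11 moves in all.
Check: all 12 open cells covered.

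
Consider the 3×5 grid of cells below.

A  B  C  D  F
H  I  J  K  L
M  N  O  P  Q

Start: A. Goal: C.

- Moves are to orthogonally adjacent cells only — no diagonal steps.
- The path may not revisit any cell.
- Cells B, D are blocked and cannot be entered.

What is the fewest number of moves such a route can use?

4

The Manhattan distance from A to C is |1−1| + |1−3| = 2, so at least 2 moves are needed.
That bound ignores the blocked cells. Measuring each leg by the fewest moves that actually steer around them (A→C: 4) raises the lower bound to 4.
A route of 4 moves exists: A → H → I → J → C.
Since 4 matches that lower bound, it is optimal.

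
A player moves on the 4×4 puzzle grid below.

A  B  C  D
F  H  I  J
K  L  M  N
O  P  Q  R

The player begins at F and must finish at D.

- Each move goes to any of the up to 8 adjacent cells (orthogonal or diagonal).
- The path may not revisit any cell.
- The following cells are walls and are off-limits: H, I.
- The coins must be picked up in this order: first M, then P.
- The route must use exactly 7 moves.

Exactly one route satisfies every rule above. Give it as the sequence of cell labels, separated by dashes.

F - L - M - P - Q - N - J - D

The waypoints must appear in the order M, P, with no cell reused.
Route from F: down-right 1 to L, right 1 to M, down-left 1 to P, right 1 to Q, up-right 1 to N, up 2 to D — 7 moves in all.
Check: order respected (M at step 2, P at step 3); 7 moves as required.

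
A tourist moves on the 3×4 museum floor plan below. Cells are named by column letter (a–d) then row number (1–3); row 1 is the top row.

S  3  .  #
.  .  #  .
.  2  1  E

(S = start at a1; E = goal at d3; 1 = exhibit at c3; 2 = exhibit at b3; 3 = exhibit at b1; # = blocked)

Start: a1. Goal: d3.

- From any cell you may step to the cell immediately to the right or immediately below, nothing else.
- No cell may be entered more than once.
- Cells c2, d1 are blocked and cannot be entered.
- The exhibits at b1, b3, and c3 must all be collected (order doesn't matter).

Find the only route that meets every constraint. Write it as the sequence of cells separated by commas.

a1, b1, b2, b3, c3, d3

Moves only go right or down, so the column and row indices never decrease.
Route from a1: right to b1, 2× down (reaching b3), 2× right (reaching d3) — 5 moves in all.
Check: all required cells visited.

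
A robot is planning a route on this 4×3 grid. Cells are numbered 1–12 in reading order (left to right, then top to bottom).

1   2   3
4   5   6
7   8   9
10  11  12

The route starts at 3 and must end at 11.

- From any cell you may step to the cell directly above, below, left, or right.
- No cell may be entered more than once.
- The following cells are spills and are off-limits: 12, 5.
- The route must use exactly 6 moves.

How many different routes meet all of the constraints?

3

Need simple routes of exactly 6 moves from 3 to 11 (Manhattan distance 4, so 1 moves are spent on a detour and 1 undoing it).
Enumerating: 3 6 9 8 7 10 11 | 3 2 1 4 7 10 11 | 3 2 1 4 7 8 11.
That gives 3 routes.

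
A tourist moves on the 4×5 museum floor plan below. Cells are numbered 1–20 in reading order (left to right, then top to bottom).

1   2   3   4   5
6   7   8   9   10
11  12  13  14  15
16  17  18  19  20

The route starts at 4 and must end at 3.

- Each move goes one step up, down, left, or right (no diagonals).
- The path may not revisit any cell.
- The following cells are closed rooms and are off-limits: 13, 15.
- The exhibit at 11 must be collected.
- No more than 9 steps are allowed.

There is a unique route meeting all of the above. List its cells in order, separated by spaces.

Any route must reach 11 and still end at 3 within 9 moves, so the order of the required stops is forced.
Route from 4: down to 9, 2× left (reaching 7), down to 12, left to 11, 2× up (reaching 1), 2× right (reaching 3) — 9 moves in all.
Check: all required cells visited; 9 ≤ 9 moves.

4 9 8 7 12 11 6 1 2 3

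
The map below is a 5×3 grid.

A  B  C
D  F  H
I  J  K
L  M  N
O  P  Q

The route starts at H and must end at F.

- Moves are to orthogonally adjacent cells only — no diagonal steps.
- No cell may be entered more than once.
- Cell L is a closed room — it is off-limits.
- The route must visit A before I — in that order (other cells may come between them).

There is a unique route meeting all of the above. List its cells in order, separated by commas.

H, C, B, A, D, I, J, F

The waypoints must appear in the order A, I, with no cell reused.
Route from H: up 1 to C, left 2 to A, down 2 to I, right 1 to J, up 1 to F — 7 moves in all.
Check: order respected (A at step 3, I at step 5).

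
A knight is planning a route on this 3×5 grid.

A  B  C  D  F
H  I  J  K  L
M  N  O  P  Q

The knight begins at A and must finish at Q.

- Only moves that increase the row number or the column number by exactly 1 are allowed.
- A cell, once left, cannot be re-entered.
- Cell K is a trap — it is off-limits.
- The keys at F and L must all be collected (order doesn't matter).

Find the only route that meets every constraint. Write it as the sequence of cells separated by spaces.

A B C D F L Q

Moves only go right or down, so the column and row indices never decrease.
Route from A: right 4 to F, down 2 to Q — 6 moves in all.
Check: all required cells visited.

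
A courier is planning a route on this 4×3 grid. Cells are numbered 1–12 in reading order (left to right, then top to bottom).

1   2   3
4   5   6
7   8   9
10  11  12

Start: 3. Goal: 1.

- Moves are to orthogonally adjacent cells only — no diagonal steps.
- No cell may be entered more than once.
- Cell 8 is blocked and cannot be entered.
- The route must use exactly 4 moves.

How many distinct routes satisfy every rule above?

3

Need simple routes of exactly 4 moves from 3 to 1 (Manhattan distance 2, so 1 moves are spent on a detour and 1 undoing it).
Enumerating: 3 6 5 2 1 | 3 6 5 4 1 | 3 2 5 4 1.
That gives 3 routes.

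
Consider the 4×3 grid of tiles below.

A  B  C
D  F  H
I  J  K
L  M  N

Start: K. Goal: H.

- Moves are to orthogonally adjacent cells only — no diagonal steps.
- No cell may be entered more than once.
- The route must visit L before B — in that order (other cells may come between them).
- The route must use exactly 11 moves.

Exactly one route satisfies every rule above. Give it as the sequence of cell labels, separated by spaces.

The waypoints must appear in the order L, B, with no cell reused.
Route from K: down 1 to N, left 2 to L, up 1 to I, right 1 to J, up 1 to F, left 1 to D, up 1 to A, right 2 to C, down 1 to H — 11 moves in all.
Check: order respected (L at step 3, B at step 9); 11 moves as required.

K N M L I J F D A B C H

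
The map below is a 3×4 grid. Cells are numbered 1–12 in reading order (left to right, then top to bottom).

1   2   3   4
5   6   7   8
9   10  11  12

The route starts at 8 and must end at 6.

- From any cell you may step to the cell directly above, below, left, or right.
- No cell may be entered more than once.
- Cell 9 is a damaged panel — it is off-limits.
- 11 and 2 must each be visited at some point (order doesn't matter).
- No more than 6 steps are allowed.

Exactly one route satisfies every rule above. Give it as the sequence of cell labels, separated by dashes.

8 - 12 - 11 - 7 - 3 - 2 - 6

Any route must reach 11 and 2 and still end at 6 within 6 moves, so the order of the required stops is forced.
Route from 8: down to 12, left to 11, 2× up (reaching 3), left to 2, down to 6 — 6 moves in all.
Check: all required cells visited; 6 ≤ 6 moves.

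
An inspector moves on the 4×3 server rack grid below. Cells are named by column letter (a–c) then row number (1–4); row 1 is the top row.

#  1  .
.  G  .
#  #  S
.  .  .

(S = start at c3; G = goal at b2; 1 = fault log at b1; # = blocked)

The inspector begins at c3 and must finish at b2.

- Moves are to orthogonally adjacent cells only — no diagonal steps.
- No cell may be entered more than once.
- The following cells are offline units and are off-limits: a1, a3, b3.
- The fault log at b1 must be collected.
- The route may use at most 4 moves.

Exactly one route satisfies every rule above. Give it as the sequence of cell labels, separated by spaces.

The 4-move cap with required stops at b1 leaves no slack for detours.
Route from c3: up 2 to c1, left 1 to b1, down 1 to b2 — 4 moves in all.
Check: all required cells visited; 4 ≤ 4 moves.

c3 c2 c1 b1 b2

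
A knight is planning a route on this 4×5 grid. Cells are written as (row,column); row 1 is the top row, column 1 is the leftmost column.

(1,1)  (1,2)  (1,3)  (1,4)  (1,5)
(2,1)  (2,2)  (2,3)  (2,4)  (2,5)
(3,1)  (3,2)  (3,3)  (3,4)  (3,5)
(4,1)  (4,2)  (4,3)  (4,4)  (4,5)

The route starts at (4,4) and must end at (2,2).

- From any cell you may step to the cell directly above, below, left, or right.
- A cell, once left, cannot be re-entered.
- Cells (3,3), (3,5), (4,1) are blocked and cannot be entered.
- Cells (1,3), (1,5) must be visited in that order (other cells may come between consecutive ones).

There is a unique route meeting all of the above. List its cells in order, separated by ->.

(4,4) -> (4,3) -> (4,2) -> (3,2) -> (3,1) -> (2,1) -> (1,1) -> (1,2) -> (1,3) -> (1,4) -> (1,5) -> (2,5) -> (2,4) -> (2,3) -> (2,2)

The waypoints must appear in the order (1,3), (1,5), with no cell reused.
Route from (4,4): 2× left (reaching (4,2)), up to (3,2), left to (3,1), 2× up (reaching (1,1)), 4× right (reaching (1,5)), down to (2,5), 3× left (reaching (2,2)) — 14 moves in all.
Check: order respected ((1,3) at step 8, (1,5) at step 10).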